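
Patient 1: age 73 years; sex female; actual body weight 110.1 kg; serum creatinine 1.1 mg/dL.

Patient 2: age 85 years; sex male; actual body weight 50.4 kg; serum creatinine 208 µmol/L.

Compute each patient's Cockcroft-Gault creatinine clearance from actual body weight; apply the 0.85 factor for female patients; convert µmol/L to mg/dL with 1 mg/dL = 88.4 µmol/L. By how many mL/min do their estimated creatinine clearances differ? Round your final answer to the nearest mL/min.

63 mL/min

Patient 1: CrCl = (140 − 73) × 110.1 / (72 × 1.1) × 0.85 = 7376.7 / 79.20 × 0.85 ≈ 79.2 mL/min
Patient 2: SCr = 208 / 88.4 = 2.353 mg/dL
Patient 2: CrCl = (140 − 85) × 50.4 / (72 × 2.353) = 2772.0 / 169.42 ≈ 16.4 mL/min
|79.2 − 16.4| = 62.8 mL/min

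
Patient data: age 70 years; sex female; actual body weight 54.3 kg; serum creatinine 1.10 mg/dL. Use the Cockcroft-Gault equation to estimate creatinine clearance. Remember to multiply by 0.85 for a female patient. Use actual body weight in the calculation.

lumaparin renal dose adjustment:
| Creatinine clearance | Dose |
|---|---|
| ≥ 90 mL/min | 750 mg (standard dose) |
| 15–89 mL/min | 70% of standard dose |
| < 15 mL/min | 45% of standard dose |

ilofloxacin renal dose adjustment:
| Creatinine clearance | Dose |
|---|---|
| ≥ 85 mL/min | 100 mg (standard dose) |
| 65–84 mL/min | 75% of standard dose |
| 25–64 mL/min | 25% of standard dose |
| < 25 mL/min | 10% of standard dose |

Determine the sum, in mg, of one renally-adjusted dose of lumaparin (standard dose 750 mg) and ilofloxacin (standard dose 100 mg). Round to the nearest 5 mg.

550 mg

CrCl = (140 − 70) × 54.3 / (72 × 1.1) × 0.85 = 3801.0 / 79.20 × 0.85 ≈ 40.8 mL/min
CrCl ≈ 41 mL/min.
lumaparin: 15–89 mL/min → 70% of 750 mg = 525 mg.
ilofloxacin: 25–64 mL/min → 25% of 100 mg = 25 mg.
Total = 525 + 25 = 550 mg.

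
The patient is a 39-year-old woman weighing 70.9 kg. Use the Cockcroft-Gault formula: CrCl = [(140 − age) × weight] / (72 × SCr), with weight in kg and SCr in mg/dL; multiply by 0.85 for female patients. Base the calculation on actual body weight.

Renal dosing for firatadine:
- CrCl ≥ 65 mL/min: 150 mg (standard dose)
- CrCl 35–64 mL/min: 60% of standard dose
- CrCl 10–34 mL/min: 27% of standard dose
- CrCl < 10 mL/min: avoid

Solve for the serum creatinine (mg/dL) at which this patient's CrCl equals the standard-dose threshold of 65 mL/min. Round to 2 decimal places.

1.30 mg/dL

Standard dose requires CrCl ≥ 65 mL/min.
Set (140 − 39) × 70.9 × 0.85 / (72 × SCr) = 65
SCr = (140 − 39) × 70.9 × 0.85 / (72 × 65) = 1.301 mg/dL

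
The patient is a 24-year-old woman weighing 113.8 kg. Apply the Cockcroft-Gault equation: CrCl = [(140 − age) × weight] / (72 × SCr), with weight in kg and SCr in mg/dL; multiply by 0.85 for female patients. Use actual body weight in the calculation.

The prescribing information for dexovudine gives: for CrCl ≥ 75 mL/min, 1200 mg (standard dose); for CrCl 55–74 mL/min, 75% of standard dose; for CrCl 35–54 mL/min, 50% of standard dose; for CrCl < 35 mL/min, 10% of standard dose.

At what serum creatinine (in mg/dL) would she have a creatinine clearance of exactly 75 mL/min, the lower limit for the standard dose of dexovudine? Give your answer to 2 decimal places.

2.08 mg/dL

Standard dose requires CrCl ≥ 75 mL/min.
Set (140 − 24) × 113.8 × 0.85 / (72 × SCr) = 75
SCr = (140 − 24) × 113.8 × 0.85 / (72 × 75) = 2.078 mg/dL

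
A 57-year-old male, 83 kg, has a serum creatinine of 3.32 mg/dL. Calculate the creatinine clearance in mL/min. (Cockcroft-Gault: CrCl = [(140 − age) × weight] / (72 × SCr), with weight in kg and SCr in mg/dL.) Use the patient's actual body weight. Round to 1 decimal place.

CrCl = (140 − 57) × 83 / (72 × 3.32) = 6889.0 / 239.04 ≈ 28.8 mL/min

28.8 mL/min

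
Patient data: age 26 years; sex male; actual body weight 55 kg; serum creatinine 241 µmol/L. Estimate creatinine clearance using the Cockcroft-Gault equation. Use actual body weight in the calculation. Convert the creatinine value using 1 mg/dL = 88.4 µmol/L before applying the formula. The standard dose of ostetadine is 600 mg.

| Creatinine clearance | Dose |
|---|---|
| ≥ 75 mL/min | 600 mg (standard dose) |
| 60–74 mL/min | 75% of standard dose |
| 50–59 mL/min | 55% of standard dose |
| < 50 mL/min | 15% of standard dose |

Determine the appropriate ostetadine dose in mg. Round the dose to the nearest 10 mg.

SCr = 241 / 88.4 = 2.726 mg/dL
CrCl = (140 − 26) × 55 / (72 × 2.726) = 6270.0 / 196.27 ≈ 31.9 mL/min
CrCl ≈ 32 mL/min → bracket < 50 mL/min.
15% of 600 mg = 90 mg

90 mg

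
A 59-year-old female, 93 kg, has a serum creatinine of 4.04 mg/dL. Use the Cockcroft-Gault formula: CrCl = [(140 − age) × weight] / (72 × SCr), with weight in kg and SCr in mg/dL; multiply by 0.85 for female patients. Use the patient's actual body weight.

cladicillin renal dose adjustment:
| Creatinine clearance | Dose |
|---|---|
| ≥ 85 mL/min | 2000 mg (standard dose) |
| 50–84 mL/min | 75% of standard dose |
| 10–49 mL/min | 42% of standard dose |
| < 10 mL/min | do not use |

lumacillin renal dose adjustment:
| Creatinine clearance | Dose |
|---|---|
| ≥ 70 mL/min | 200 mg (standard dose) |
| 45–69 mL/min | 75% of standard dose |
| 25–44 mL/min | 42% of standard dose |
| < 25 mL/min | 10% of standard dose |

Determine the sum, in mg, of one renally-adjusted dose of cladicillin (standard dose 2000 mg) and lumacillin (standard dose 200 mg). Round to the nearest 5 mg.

860 mg

CrCl = (140 − 59) × 93 / (72 × 4.04) × 0.85 = 7533.0 / 290.88 × 0.85 ≈ 22.0 mL/min
CrCl ≈ 22 mL/min.
cladicillin: 10–49 mL/min → 42% of 2000 mg = 840 mg.
lumacillin: < 25 mL/min → 10% of 200 mg = 20 mg.
Total = 840 + 20 = 860 mg.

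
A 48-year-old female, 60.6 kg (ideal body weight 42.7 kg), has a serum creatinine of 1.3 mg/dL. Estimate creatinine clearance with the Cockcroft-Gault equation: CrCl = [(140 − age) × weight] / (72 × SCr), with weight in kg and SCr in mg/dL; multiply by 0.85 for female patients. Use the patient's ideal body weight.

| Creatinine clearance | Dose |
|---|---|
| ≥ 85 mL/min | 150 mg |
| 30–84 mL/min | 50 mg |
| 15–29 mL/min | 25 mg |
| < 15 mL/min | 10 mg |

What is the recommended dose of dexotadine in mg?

50 mg

CrCl = (140 − 48) × 42.7 / (72 × 1.3) × 0.85 = 3928.4 / 93.60 × 0.85 ≈ 35.7 mL/min
CrCl ≈ 36 mL/min → bracket 30–84 mL/min.
Dose for this bracket: 50 mg.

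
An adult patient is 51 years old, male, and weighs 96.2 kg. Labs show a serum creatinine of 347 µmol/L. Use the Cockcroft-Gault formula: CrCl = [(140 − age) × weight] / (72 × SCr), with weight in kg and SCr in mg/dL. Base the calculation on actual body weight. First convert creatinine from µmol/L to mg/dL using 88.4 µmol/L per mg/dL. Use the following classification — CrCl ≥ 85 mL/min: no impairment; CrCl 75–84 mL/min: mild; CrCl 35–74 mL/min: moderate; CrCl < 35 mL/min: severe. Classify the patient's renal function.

SCr = 347 / 88.4 = 3.925 mg/dL
CrCl = (140 − 51) × 96.2 / (72 × 3.925) = 8561.8 / 282.60 ≈ 30.3 mL/min
30 mL/min falls in the 'severe' range.

severe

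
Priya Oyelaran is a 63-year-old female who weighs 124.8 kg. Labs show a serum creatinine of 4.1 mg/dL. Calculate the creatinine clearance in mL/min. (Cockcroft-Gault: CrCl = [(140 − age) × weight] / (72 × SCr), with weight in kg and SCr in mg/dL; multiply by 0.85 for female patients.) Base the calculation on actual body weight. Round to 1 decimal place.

CrCl = (140 − 63) × 124.8 / (72 × 4.1) × 0.85 = 9609.6 / 295.20 × 0.85 ≈ 27.7 mL/min

27.7 mL/min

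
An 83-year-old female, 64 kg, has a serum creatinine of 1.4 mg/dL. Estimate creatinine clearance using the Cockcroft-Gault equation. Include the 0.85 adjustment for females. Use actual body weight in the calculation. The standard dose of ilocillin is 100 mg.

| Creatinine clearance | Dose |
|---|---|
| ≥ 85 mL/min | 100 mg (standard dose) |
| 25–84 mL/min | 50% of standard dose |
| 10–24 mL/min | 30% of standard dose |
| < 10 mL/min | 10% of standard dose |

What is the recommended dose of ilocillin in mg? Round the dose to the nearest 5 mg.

CrCl = (140 − 83) × 64 / (72 × 1.4) × 0.85 = 3648.0 / 100.80 × 0.85 ≈ 30.8 mL/min
CrCl ≈ 31 mL/min → bracket 25–84 mL/min.
50% of 100 mg = 50 mg

50 mg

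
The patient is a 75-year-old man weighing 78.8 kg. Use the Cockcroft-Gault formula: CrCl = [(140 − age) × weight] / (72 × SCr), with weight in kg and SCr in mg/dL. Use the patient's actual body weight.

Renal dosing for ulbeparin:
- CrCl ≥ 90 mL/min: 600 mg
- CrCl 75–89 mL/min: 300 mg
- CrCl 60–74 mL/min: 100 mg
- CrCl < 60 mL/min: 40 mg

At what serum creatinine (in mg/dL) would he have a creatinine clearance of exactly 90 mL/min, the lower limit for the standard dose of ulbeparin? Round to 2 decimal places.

0.79 mg/dL

Standard dose requires CrCl ≥ 90 mL/min.
Set (140 − 75) × 78.8 / (72 × SCr) = 90
SCr = (140 − 75) × 78.8 / (72 × 90) = 0.790 mg/dL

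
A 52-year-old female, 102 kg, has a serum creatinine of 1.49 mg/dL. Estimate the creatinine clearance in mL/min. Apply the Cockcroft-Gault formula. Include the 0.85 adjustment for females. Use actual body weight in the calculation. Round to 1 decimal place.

CrCl = (140 − 52) × 102 / (72 × 1.49) × 0.85 = 8976.0 / 107.28 × 0.85 ≈ 71.1 mL/min

71.1 mL/min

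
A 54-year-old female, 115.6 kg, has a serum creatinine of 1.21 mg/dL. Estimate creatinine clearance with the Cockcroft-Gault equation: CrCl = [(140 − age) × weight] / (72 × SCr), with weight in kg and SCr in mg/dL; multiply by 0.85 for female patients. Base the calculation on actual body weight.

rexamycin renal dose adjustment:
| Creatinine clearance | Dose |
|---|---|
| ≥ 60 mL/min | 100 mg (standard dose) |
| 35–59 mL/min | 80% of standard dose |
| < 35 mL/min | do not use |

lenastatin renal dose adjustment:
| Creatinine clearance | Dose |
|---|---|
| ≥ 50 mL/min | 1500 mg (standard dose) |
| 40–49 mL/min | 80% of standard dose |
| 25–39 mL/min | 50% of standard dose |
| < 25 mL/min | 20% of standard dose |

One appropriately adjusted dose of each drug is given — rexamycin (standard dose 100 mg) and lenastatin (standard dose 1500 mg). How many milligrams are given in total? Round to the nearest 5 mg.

CrCl = (140 − 54) × 115.6 / (72 × 1.21) × 0.85 = 9941.6 / 87.12 × 0.85 ≈ 97.0 mL/min
CrCl ≈ 97 mL/min.
rexamycin: ≥ 60 mL/min → 100% of 100 mg = 100 mg.
lenastatin: ≥ 50 mL/min → 100% of 1500 mg = 1500 mg.
Total = 100 + 1500 = 1600 mg.

1600 mg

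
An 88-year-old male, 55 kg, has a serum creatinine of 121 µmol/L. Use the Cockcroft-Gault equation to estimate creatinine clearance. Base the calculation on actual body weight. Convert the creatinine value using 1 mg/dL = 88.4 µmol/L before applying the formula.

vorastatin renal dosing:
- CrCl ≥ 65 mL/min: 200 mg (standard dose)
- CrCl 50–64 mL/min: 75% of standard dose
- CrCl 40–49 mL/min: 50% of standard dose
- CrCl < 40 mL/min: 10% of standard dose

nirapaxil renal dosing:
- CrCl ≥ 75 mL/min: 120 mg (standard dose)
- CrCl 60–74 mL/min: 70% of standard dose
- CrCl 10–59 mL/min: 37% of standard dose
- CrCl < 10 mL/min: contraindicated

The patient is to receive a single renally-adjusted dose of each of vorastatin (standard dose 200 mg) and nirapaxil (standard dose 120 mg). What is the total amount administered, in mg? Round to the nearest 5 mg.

SCr = 121 / 88.4 = 1.369 mg/dL
CrCl = (140 − 88) × 55 / (72 × 1.369) = 2860.0 / 98.57 ≈ 29.0 mL/min
CrCl ≈ 29 mL/min.
vorastatin: < 40 mL/min → 10% of 200 mg = 20 mg.
nirapaxil: 10–59 mL/min → 37% of 120 mg = 44.4 mg.
Total = 20 + 44.4 = 64.4 mg.

65 mg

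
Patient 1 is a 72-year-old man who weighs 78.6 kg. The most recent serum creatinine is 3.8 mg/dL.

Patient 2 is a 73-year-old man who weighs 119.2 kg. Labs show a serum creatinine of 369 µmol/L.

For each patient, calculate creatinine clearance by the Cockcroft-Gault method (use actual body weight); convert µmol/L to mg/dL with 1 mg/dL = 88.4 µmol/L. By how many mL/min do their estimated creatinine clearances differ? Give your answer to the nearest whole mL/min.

Patient 1: CrCl = (140 − 72) × 78.6 / (72 × 3.8) = 5344.8 / 273.60 ≈ 19.5 mL/min
Patient 2: SCr = 369 / 88.4 = 4.174 mg/dL
Patient 2: CrCl = (140 − 73) × 119.2 / (72 × 4.174) = 7986.4 / 300.53 ≈ 26.6 mL/min
|19.5 − 26.6| = 7.1 mL/min

7 mL/min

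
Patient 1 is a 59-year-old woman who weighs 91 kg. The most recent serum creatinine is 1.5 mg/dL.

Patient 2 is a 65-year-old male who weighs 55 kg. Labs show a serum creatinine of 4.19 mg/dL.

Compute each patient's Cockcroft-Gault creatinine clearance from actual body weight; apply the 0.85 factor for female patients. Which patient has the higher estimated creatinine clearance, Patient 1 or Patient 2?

Patient 1

Patient 1: CrCl = (140 − 59) × 91 / (72 × 1.5) × 0.85 = 7371.0 / 108.00 × 0.85 ≈ 58.0 mL/min
Patient 2: CrCl = (140 − 65) × 55 / (72 × 4.19) = 4125.0 / 301.68 ≈ 13.7 mL/min
58.0 vs 13.7 mL/min → Patient 1 is higher.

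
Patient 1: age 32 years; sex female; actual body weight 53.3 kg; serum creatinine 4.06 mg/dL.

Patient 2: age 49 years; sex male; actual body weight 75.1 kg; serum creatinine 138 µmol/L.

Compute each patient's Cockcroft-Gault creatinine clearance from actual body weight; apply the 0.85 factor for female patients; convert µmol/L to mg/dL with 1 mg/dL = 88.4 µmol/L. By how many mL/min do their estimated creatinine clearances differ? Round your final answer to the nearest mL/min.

44 mL/min

Patient 1: CrCl = (140 − 32) × 53.3 / (72 × 4.06) × 0.85 = 5756.4 / 292.32 × 0.85 ≈ 16.7 mL/min
Patient 2: SCr = 138 / 88.4 = 1.561 mg/dL
Patient 2: CrCl = (140 − 49) × 75.1 / (72 × 1.561) = 6834.1 / 112.39 ≈ 60.8 mL/min
|16.7 − 60.8| = 44.1 mL/min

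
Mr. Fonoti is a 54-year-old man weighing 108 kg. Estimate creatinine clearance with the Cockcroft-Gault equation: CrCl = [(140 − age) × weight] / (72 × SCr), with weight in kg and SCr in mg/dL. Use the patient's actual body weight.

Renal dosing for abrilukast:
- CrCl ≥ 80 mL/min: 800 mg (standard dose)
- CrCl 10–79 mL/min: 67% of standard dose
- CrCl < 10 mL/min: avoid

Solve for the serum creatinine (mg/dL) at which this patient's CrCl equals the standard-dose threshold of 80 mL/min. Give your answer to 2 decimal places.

1.61 mg/dL

Standard dose requires CrCl ≥ 80 mL/min.
Set (140 − 54) × 108 / (72 × SCr) = 80
SCr = (140 − 54) × 108 / (72 × 80) = 1.613 mg/dL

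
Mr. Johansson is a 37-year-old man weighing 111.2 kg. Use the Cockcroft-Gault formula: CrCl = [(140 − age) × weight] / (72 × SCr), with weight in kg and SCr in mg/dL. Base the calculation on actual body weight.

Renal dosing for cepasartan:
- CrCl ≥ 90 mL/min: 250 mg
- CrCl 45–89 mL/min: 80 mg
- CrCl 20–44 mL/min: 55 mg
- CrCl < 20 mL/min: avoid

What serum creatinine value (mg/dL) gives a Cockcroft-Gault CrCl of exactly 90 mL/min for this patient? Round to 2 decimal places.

Standard dose requires CrCl ≥ 90 mL/min.
Set (140 − 37) × 111.2 / (72 × SCr) = 90
SCr = (140 − 37) × 111.2 / (72 × 90) = 1.768 mg/dL

1.77 mg/dL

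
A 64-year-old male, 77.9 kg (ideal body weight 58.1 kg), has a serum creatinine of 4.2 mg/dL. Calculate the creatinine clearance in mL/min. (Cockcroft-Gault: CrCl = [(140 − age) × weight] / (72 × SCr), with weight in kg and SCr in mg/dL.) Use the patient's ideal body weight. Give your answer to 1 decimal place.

14.6 mL/min

CrCl = (140 − 64) × 58.1 / (72 × 4.2) = 4415.6 / 302.40 ≈ 14.6 mL/min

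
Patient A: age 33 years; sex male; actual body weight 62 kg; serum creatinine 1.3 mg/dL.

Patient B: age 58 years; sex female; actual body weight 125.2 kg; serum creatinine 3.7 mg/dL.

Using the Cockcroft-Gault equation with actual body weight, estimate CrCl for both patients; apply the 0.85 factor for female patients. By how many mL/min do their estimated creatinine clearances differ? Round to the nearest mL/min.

38 mL/min

Patient A: CrCl = (140 − 33) × 62 / (72 × 1.3) = 6634.0 / 93.60 ≈ 70.9 mL/min
Patient B: CrCl = (140 − 58) × 125.2 / (72 × 3.7) × 0.85 = 10266.4 / 266.40 × 0.85 ≈ 32.8 mL/min
|70.9 − 32.8| = 38.1 mL/min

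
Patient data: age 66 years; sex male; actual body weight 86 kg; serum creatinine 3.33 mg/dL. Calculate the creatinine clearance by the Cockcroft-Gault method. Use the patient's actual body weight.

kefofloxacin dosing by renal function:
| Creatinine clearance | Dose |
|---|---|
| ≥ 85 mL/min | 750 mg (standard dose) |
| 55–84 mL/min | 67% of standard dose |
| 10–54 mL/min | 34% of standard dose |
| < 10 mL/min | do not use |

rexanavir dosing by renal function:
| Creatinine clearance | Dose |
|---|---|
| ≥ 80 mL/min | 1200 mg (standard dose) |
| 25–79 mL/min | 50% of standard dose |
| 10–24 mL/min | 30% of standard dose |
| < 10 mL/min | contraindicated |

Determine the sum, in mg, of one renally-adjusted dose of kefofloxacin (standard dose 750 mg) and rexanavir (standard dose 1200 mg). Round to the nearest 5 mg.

CrCl = (140 − 66) × 86 / (72 × 3.33) = 6364.0 / 239.76 ≈ 26.5 mL/min
CrCl ≈ 27 mL/min.
kefofloxacin: 10–54 mL/min → 34% of 750 mg = 255 mg.
rexanavir: 25–79 mL/min → 50% of 1200 mg = 600 mg.
Total = 255 + 600 = 855 mg.

855 mg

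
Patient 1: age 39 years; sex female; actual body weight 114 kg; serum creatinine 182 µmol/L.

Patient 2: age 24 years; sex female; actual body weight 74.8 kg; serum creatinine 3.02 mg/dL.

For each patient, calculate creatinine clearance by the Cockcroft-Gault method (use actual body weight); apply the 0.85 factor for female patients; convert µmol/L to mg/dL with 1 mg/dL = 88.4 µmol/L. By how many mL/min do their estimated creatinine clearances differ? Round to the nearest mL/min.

32 mL/min

Patient 1: SCr = 182 / 88.4 = 2.059 mg/dL
Patient 1: CrCl = (140 − 39) × 114 / (72 × 2.059) × 0.85 = 11514.0 / 148.25 × 0.85 ≈ 66.0 mL/min
Patient 2: CrCl = (140 − 24) × 74.8 / (72 × 3.02) × 0.85 = 8676.8 / 217.44 × 0.85 ≈ 33.9 mL/min
|66.0 − 33.9| = 32.1 mL/min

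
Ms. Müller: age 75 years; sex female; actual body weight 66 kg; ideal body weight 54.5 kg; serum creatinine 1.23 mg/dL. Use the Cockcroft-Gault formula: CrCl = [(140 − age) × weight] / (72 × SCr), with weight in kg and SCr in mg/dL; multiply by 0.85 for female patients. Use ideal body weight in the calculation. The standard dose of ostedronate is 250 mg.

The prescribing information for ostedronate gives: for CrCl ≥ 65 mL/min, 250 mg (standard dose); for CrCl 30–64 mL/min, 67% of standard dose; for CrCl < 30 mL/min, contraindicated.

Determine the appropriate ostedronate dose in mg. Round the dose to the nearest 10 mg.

CrCl = (140 − 75) × 54.5 / (72 × 1.23) × 0.85 = 3542.5 / 88.56 × 0.85 ≈ 34.0 mL/min
CrCl ≈ 34 mL/min → bracket 30–64 mL/min.
67% of 250 mg = 167.5 mg → 170 mg

170 mg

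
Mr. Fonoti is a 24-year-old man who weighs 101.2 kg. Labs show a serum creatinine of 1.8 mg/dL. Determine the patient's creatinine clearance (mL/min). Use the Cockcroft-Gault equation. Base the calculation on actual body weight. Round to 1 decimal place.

90.6 mL/min

CrCl = (140 − 24) × 101.2 / (72 × 1.8) = 11739.2 / 129.60 ≈ 90.6 mL/min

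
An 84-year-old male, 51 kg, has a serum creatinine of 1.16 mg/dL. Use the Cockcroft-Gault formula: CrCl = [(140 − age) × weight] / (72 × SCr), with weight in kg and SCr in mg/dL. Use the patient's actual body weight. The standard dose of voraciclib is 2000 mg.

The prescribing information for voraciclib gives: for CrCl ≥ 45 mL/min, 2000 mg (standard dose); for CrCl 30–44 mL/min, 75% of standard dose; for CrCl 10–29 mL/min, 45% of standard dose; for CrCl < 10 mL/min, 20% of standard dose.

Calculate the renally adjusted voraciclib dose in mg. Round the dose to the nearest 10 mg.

1500 mg

CrCl = (140 − 84) × 51 / (72 × 1.16) = 2856.0 / 83.52 ≈ 34.2 mL/min
CrCl ≈ 34 mL/min → bracket 30–44 mL/min.
75% of 2000 mg = 1500 mg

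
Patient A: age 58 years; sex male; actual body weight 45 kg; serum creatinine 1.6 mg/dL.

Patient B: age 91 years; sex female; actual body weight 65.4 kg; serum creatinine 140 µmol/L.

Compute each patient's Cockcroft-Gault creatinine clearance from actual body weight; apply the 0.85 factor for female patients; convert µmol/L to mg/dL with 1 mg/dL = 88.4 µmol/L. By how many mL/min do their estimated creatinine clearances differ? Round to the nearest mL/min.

8 mL/min

Patient A: CrCl = (140 − 58) × 45 / (72 × 1.6) = 3690.0 / 115.20 ≈ 32.0 mL/min
Patient B: SCr = 140 / 88.4 = 1.584 mg/dL
Patient B: CrCl = (140 − 91) × 65.4 / (72 × 1.584) × 0.85 = 3204.6 / 114.05 × 0.85 ≈ 23.9 mL/min
|32.0 − 23.9| = 8.1 mL/min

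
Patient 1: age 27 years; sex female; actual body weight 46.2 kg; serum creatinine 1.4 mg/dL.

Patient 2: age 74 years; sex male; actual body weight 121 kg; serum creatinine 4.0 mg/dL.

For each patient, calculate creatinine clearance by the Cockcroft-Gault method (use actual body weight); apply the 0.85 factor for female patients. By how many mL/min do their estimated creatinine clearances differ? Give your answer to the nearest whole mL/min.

16 mL/min

Patient 1: CrCl = (140 − 27) × 46.2 / (72 × 1.4) × 0.85 = 5220.6 / 100.80 × 0.85 ≈ 44.0 mL/min
Patient 2: CrCl = (140 − 74) × 121 / (72 × 4) = 7986.0 / 288.00 ≈ 27.7 mL/min
|44.0 − 27.7| = 16.3 mL/min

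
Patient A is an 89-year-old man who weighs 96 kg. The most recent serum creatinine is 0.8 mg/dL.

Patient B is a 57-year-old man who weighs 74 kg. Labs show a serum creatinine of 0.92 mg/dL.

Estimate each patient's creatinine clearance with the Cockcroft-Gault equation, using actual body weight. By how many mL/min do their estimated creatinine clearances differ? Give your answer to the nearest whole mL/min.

8 mL/min

Patient A: CrCl = (140 − 89) × 96 / (72 × 0.8) = 4896.0 / 57.60 ≈ 85.0 mL/min
Patient B: CrCl = (140 − 57) × 74 / (72 × 0.92) = 6142.0 / 66.24 ≈ 92.7 mL/min
|85.0 − 92.7| = 7.7 mL/min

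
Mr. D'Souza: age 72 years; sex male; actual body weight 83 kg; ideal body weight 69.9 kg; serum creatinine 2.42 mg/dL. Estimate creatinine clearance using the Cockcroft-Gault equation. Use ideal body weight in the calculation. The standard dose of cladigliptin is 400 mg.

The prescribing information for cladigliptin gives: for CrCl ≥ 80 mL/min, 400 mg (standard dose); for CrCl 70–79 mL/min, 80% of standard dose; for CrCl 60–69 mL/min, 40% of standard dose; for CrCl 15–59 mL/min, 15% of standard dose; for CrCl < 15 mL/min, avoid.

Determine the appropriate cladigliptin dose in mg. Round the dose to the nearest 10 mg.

CrCl = (140 − 72) × 69.9 / (72 × 2.42) = 4753.2 / 174.24 ≈ 27.3 mL/min
CrCl ≈ 27 mL/min → bracket 15–59 mL/min.
15% of 400 mg = 60 mg

60 mg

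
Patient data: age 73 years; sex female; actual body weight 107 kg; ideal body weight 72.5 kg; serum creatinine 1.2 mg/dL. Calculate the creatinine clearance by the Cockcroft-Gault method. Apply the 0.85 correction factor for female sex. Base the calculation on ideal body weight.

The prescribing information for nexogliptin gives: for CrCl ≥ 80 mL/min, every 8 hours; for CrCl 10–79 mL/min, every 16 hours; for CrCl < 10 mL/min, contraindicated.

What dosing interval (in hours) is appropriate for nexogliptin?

CrCl = (140 − 73) × 72.5 / (72 × 1.2) × 0.85 = 4857.5 / 86.40 × 0.85 ≈ 47.8 mL/min
CrCl ≈ 48 mL/min → bracket 10–79 mL/min → every 16 hours.

every 16 hours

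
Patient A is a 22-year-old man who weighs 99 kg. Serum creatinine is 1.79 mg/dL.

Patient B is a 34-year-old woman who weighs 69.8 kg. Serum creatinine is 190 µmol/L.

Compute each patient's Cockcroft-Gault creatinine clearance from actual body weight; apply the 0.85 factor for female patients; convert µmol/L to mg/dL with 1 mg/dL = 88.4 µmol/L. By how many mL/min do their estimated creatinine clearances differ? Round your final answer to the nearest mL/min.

Patient A: CrCl = (140 − 22) × 99 / (72 × 1.79) = 11682.0 / 128.88 ≈ 90.6 mL/min
Patient B: SCr = 190 / 88.4 = 2.149 mg/dL
Patient B: CrCl = (140 − 34) × 69.8 / (72 × 2.149) × 0.85 = 7398.8 / 154.73 × 0.85 ≈ 40.6 mL/min
|90.6 − 40.6| = 50.0 mL/min

50 mL/min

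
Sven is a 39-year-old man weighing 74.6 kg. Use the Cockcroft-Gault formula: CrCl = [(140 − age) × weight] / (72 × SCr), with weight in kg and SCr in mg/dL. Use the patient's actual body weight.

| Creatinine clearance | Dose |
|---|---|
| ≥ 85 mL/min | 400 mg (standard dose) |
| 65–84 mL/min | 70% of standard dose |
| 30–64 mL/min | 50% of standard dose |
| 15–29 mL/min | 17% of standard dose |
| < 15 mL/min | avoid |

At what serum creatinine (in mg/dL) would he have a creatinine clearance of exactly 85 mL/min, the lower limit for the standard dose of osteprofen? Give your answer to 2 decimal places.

1.23 mg/dL

Standard dose requires CrCl ≥ 85 mL/min.
Set (140 − 39) × 74.6 / (72 × SCr) = 85
SCr = (140 − 39) × 74.6 / (72 × 85) = 1.231 mg/dL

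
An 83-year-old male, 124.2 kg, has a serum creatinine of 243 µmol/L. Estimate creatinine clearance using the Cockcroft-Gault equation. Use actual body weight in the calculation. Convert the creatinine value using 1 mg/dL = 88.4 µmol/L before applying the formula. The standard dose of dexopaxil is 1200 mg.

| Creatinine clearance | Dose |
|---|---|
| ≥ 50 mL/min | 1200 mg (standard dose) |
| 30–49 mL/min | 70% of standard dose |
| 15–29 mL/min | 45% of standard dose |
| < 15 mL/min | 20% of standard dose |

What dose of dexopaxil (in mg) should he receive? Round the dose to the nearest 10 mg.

SCr = 243 / 88.4 = 2.749 mg/dL
CrCl = (140 − 83) × 124.2 / (72 × 2.749) = 7079.4 / 197.93 ≈ 35.8 mL/min
CrCl ≈ 36 mL/min → bracket 30–49 mL/min.
70% of 1200 mg = 840 mg

840 mg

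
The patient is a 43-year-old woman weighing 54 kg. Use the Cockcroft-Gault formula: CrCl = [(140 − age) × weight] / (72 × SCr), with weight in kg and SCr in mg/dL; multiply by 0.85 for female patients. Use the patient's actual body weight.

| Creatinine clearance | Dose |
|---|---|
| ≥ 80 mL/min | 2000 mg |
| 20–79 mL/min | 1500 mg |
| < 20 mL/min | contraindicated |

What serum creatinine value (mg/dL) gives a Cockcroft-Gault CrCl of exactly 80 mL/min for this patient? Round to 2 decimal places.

Standard dose requires CrCl ≥ 80 mL/min.
Set (140 − 43) × 54 × 0.85 / (72 × SCr) = 80
SCr = (140 − 43) × 54 × 0.85 / (72 × 80) = 0.773 mg/dL

0.77 mg/dL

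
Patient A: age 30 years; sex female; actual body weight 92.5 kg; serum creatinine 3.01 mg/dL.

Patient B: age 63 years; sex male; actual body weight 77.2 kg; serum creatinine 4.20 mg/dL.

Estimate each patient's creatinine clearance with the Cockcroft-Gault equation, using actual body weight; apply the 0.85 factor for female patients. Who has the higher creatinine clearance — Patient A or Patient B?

Patient A

Patient A: CrCl = (140 − 30) × 92.5 / (72 × 3.01) × 0.85 = 10175.0 / 216.72 × 0.85 ≈ 39.9 mL/min
Patient B: CrCl = (140 − 63) × 77.2 / (72 × 4.2) = 5944.4 / 302.40 ≈ 19.7 mL/min
39.9 vs 19.7 mL/min → Patient A is higher.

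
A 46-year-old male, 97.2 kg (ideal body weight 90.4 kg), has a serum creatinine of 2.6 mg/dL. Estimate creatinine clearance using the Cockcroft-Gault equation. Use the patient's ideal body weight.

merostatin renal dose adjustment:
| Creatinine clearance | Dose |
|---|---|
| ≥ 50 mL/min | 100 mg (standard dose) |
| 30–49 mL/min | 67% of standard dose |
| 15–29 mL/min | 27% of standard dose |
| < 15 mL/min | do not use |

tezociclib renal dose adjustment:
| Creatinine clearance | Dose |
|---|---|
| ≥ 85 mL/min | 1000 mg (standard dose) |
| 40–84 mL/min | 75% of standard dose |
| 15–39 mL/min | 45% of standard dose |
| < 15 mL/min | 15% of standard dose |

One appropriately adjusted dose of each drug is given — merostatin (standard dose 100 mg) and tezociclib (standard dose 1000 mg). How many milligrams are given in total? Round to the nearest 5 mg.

CrCl = (140 − 46) × 90.4 / (72 × 2.6) = 8497.6 / 187.20 ≈ 45.4 mL/min
CrCl ≈ 45 mL/min.
merostatin: 30–49 mL/min → 67% of 100 mg = 67 mg.
tezociclib: 40–84 mL/min → 75% of 1000 mg = 750 mg.
Total = 67 + 750 = 817 mg.

815 mg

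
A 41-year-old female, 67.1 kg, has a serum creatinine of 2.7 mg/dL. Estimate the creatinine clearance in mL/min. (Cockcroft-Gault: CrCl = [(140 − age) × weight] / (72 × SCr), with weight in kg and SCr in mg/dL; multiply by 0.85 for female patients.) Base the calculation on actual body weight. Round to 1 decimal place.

CrCl = (140 − 41) × 67.1 / (72 × 2.7) × 0.85 = 6642.9 / 194.40 × 0.85 ≈ 29.0 mL/min

29.0 mL/min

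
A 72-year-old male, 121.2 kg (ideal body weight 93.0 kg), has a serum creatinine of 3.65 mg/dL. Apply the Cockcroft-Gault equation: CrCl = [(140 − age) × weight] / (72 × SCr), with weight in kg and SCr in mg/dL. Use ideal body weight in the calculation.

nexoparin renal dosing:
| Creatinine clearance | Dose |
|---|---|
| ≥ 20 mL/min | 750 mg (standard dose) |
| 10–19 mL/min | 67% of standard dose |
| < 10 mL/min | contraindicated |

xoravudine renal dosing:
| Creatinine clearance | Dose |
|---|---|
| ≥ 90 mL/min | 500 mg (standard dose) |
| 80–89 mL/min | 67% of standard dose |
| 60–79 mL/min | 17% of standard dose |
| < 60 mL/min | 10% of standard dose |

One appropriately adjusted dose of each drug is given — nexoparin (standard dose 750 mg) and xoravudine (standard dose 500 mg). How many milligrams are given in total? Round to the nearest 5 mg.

CrCl = (140 − 72) × 93 / (72 × 3.65) = 6324.0 / 262.80 ≈ 24.1 mL/min
CrCl ≈ 24 mL/min.
nexoparin: ≥ 20 mL/min → 100% of 750 mg = 750 mg.
xoravudine: < 60 mL/min → 10% of 500 mg = 50 mg.
Total = 750 + 50 = 800 mg.

800 mg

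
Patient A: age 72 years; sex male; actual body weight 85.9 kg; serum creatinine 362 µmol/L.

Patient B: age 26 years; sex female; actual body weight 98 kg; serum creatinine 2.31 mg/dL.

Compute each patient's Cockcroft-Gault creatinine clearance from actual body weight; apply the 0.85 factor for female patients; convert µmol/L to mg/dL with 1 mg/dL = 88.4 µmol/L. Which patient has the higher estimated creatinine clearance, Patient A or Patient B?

Patient B

Patient A: SCr = 362 / 88.4 = 4.095 mg/dL
Patient A: CrCl = (140 − 72) × 85.9 / (72 × 4.095) = 5841.2 / 294.84 ≈ 19.8 mL/min
Patient B: CrCl = (140 − 26) × 98 / (72 × 2.31) × 0.85 = 11172.0 / 166.32 × 0.85 ≈ 57.1 mL/min
19.8 vs 57.1 mL/min → Patient B is higher.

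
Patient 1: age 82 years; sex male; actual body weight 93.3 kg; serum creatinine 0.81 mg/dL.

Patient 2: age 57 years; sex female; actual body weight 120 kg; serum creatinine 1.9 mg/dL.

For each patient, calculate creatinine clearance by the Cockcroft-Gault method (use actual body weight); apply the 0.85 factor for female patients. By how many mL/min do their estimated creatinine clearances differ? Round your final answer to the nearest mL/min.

31 mL/min

Patient 1: CrCl = (140 − 82) × 93.3 / (72 × 0.81) = 5411.4 / 58.32 ≈ 92.8 mL/min
Patient 2: CrCl = (140 − 57) × 120 / (72 × 1.9) × 0.85 = 9960.0 / 136.80 × 0.85 ≈ 61.9 mL/min
|92.8 − 61.9| = 30.9 mL/min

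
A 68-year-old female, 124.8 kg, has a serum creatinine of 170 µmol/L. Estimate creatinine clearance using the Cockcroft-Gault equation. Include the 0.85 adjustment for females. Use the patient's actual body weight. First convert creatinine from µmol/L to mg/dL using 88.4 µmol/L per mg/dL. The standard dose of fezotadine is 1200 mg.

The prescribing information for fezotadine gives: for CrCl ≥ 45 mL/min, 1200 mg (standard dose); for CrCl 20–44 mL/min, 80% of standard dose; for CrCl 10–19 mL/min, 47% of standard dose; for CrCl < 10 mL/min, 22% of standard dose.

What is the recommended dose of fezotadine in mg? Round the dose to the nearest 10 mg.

SCr = 170 / 88.4 = 1.923 mg/dL
CrCl = (140 − 68) × 124.8 / (72 × 1.923) × 0.85 = 8985.6 / 138.46 × 0.85 ≈ 55.2 mL/min
CrCl ≈ 55 mL/min → bracket ≥ 45 mL/min.
100% of 1200 mg = 1200 mg

1200 mg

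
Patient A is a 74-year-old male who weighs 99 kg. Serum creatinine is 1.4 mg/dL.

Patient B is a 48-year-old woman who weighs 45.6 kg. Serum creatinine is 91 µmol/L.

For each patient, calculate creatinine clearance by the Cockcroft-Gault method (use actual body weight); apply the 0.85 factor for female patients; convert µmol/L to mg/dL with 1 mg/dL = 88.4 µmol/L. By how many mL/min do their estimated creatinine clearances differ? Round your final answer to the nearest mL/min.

17 mL/min

Patient A: CrCl = (140 − 74) × 99 / (72 × 1.4) = 6534.0 / 100.80 ≈ 64.8 mL/min
Patient B: SCr = 91 / 88.4 = 1.029 mg/dL
Patient B: CrCl = (140 − 48) × 45.6 / (72 × 1.029) × 0.85 = 4195.2 / 74.09 × 0.85 ≈ 48.1 mL/min
|64.8 − 48.1| = 16.7 mL/min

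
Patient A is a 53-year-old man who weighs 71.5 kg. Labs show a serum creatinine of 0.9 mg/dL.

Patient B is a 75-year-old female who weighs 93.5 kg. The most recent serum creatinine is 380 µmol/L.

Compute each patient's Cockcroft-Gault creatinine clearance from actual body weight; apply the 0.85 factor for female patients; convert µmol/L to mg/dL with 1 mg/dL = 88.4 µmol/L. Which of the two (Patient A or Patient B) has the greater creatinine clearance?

Patient A: CrCl = (140 − 53) × 71.5 / (72 × 0.9) = 6220.5 / 64.80 ≈ 96.0 mL/min
Patient B: SCr = 380 / 88.4 = 4.299 mg/dL
Patient B: CrCl = (140 − 75) × 93.5 / (72 × 4.299) × 0.85 = 6077.5 / 309.53 × 0.85 ≈ 16.7 mL/min
96.0 vs 16.7 mL/min → Patient A is higher.

Patient A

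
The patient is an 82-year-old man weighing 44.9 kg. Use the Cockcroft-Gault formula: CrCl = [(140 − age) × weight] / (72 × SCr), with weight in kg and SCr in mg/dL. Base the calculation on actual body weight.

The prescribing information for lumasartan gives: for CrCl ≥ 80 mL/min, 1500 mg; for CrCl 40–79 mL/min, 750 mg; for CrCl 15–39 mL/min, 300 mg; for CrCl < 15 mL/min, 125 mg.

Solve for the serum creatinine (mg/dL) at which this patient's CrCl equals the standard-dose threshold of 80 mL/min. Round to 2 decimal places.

Standard dose requires CrCl ≥ 80 mL/min.
Set (140 − 82) × 44.9 / (72 × SCr) = 80
SCr = (140 − 82) × 44.9 / (72 × 80) = 0.452 mg/dL

0.45 mg/dL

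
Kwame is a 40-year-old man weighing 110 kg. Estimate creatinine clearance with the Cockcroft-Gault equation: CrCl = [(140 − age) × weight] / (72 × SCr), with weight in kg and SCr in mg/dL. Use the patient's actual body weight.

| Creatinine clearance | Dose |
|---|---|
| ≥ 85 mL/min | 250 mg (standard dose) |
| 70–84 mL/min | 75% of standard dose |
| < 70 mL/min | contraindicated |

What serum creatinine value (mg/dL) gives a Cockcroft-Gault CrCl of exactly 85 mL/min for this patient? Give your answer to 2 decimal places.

1.80 mg/dL

Standard dose requires CrCl ≥ 85 mL/min.
Set (140 − 40) × 110 / (72 × SCr) = 85
SCr = (140 − 40) × 110 / (72 × 85) = 1.797 mg/dL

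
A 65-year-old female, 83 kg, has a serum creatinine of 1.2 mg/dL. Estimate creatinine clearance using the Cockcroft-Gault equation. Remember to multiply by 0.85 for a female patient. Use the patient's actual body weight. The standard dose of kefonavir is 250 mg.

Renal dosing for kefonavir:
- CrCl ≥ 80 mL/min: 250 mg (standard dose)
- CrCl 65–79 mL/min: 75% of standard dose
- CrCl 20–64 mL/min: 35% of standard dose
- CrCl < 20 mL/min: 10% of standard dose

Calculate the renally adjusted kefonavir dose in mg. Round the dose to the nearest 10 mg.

90 mg

CrCl = (140 − 65) × 83 / (72 × 1.2) × 0.85 = 6225.0 / 86.40 × 0.85 ≈ 61.2 mL/min
CrCl ≈ 61 mL/min → bracket 20–64 mL/min.
35% of 250 mg = 87.5 mg → 90 mg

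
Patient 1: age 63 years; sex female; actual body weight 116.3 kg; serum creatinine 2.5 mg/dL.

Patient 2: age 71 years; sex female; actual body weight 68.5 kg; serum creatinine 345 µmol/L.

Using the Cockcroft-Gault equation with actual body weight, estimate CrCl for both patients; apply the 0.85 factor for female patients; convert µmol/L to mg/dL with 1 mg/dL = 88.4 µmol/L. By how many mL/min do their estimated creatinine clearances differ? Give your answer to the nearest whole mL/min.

28 mL/min

Patient 1: CrCl = (140 − 63) × 116.3 / (72 × 2.5) × 0.85 = 8955.1 / 180.00 × 0.85 ≈ 42.3 mL/min
Patient 2: SCr = 345 / 88.4 = 3.903 mg/dL
Patient 2: CrCl = (140 − 71) × 68.5 / (72 × 3.903) × 0.85 = 4726.5 / 281.02 × 0.85 ≈ 14.3 mL/min
|42.3 − 14.3| = 28.0 mL/min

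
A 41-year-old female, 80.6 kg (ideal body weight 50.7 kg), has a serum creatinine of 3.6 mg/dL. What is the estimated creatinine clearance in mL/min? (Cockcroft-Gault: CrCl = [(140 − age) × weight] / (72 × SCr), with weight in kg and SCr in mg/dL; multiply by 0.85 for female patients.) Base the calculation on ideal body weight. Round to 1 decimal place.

16.5 mL/min

CrCl = (140 − 41) × 50.7 / (72 × 3.6) × 0.85 = 5019.3 / 259.20 × 0.85 ≈ 16.5 mL/min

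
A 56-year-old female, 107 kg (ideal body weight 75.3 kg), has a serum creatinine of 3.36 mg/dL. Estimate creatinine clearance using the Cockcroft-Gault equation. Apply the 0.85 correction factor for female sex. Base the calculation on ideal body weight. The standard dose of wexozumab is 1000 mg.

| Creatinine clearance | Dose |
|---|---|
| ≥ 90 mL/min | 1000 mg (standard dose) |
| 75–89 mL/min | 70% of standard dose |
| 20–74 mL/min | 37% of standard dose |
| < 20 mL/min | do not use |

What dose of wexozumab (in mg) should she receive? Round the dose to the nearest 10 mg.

CrCl = (140 − 56) × 75.3 / (72 × 3.36) × 0.85 = 6325.2 / 241.92 × 0.85 ≈ 22.2 mL/min
CrCl ≈ 22 mL/min → bracket 20–74 mL/min.
37% of 1000 mg = 370 mg

370 mg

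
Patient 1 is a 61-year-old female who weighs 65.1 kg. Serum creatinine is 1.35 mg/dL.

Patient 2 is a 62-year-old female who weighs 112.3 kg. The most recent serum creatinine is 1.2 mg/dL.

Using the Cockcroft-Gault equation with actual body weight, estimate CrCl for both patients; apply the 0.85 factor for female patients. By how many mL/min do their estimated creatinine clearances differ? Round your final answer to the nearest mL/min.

41 mL/min

Patient 1: CrCl = (140 − 61) × 65.1 / (72 × 1.35) × 0.85 = 5142.9 / 97.20 × 0.85 ≈ 45.0 mL/min
Patient 2: CrCl = (140 − 62) × 112.3 / (72 × 1.2) × 0.85 = 8759.4 / 86.40 × 0.85 ≈ 86.2 mL/min
|45.0 − 86.2| = 41.2 mL/min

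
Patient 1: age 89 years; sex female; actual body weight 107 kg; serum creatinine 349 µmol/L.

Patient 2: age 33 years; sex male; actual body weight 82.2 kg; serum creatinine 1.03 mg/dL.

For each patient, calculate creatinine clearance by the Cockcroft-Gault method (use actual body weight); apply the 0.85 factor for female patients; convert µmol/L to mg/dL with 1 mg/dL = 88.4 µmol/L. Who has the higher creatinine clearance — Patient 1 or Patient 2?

Patient 2

Patient 1: SCr = 349 / 88.4 = 3.948 mg/dL
Patient 1: CrCl = (140 − 89) × 107 / (72 × 3.948) × 0.85 = 5457.0 / 284.26 × 0.85 ≈ 16.3 mL/min
Patient 2: CrCl = (140 − 33) × 82.2 / (72 × 1.03) = 8795.4 / 74.16 ≈ 118.6 mL/min
16.3 vs 118.6 mL/min → Patient 2 is higher.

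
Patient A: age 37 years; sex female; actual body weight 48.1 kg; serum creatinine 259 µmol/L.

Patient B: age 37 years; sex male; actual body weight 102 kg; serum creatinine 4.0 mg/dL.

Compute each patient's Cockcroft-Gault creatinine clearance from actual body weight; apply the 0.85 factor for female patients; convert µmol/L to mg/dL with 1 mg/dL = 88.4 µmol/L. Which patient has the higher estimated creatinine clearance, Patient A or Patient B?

Patient B

Patient A: SCr = 259 / 88.4 = 2.93 mg/dL
Patient A: CrCl = (140 − 37) × 48.1 / (72 × 2.93) × 0.85 = 4954.3 / 210.96 × 0.85 ≈ 20.0 mL/min
Patient B: CrCl = (140 − 37) × 102 / (72 × 4) = 10506.0 / 288.00 ≈ 36.5 mL/min
20.0 vs 36.5 mL/min → Patient B is higher.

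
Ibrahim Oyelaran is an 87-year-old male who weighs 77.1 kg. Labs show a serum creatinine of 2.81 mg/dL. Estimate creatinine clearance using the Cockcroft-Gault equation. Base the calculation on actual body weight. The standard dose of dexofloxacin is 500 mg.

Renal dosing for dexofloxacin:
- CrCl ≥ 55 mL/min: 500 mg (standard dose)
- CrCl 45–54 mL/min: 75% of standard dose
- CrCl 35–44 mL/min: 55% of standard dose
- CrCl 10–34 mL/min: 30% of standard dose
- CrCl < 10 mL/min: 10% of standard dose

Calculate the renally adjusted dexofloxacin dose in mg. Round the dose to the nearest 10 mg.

CrCl = (140 − 87) × 77.1 / (72 × 2.81) = 4086.3 / 202.32 ≈ 20.2 mL/min
CrCl ≈ 20 mL/min → bracket 10–34 mL/min.
30% of 500 mg = 150 mg

150 mg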